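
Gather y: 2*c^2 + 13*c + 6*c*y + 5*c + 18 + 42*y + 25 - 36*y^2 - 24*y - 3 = 2*c^2 + 18*c - 36*y^2 + y*(6*c + 18) + 40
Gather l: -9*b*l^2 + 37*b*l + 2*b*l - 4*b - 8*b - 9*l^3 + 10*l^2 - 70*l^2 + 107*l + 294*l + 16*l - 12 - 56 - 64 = -12*b - 9*l^3 + l^2*(-9*b - 60) + l*(39*b + 417) - 132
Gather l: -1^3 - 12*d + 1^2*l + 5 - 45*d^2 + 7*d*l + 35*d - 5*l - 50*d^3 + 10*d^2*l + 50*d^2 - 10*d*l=-50*d^3 + 5*d^2 + 23*d + l*(10*d^2 - 3*d - 4) + 4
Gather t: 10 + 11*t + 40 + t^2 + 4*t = t^2 + 15*t + 50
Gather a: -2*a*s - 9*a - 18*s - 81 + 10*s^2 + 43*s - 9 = a*(-2*s - 9) + 10*s^2 + 25*s - 90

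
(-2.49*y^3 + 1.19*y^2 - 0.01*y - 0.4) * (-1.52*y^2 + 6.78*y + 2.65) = 3.7848*y^5 - 18.691*y^4 + 1.4849*y^3 + 3.6937*y^2 - 2.7385*y - 1.06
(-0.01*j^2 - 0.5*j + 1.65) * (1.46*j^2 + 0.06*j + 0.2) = -0.0146*j^4 - 0.7306*j^3 + 2.377*j^2 - 0.00100000000000001*j + 0.33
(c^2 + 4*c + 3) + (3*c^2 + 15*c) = 4*c^2 + 19*c + 3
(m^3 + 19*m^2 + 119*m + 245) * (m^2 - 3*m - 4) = m^5 + 16*m^4 + 58*m^3 - 188*m^2 - 1211*m - 980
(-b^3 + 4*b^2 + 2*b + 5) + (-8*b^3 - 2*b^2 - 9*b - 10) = -9*b^3 + 2*b^2 - 7*b - 5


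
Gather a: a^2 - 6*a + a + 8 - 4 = a^2 - 5*a + 4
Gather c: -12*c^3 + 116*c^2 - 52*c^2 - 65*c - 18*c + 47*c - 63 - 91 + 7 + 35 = -12*c^3 + 64*c^2 - 36*c - 112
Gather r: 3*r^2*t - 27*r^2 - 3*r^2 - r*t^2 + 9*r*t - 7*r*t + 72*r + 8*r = r^2*(3*t - 30) + r*(-t^2 + 2*t + 80)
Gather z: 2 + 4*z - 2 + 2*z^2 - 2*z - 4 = 2*z^2 + 2*z - 4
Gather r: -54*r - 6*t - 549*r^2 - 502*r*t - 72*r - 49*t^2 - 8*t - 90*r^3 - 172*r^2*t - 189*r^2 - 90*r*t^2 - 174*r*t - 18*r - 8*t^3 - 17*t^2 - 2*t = -90*r^3 + r^2*(-172*t - 738) + r*(-90*t^2 - 676*t - 144) - 8*t^3 - 66*t^2 - 16*t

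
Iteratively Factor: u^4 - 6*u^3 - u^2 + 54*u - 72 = (u - 3)*(u^3 - 3*u^2 - 10*u + 24) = (u - 4)*(u - 3)*(u^2 + u - 6) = (u - 4)*(u - 3)*(u - 2)*(u + 3)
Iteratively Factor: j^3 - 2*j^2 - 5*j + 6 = (j - 1)*(j^2 - j - 6) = (j - 3)*(j - 1)*(j + 2)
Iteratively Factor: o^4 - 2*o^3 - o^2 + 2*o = (o + 1)*(o^3 - 3*o^2 + 2*o) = (o - 2)*(o + 1)*(o^2 - o) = o*(o - 2)*(o + 1)*(o - 1)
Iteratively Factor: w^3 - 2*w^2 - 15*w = (w - 5)*(w^2 + 3*w) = w*(w - 5)*(w + 3)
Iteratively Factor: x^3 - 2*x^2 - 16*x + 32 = (x - 2)*(x^2 - 16) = (x - 4)*(x - 2)*(x + 4)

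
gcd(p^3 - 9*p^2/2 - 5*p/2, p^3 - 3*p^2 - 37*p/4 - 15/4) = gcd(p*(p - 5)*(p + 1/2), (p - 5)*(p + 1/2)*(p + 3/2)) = p^2 - 9*p/2 - 5/2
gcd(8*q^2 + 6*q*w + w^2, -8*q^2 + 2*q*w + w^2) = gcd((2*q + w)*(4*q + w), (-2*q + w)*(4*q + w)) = 4*q + w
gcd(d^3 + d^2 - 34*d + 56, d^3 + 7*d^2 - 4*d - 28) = d^2 + 5*d - 14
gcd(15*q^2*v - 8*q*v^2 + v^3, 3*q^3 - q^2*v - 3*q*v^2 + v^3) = 3*q - v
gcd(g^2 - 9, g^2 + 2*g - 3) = g + 3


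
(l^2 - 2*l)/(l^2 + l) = (l - 2)/(l + 1)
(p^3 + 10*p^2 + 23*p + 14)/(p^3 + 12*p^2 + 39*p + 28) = (p + 2)/(p + 4)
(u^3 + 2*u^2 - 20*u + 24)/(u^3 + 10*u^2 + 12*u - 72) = (u - 2)/(u + 6)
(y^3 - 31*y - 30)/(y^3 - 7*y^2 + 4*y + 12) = (y + 5)/(y - 2)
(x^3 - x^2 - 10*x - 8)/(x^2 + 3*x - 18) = (x^3 - x^2 - 10*x - 8)/(x^2 + 3*x - 18)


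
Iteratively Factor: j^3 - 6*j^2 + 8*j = (j - 2)*(j^2 - 4*j) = j*(j - 2)*(j - 4)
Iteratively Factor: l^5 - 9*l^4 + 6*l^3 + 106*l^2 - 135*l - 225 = (l + 3)*(l^4 - 12*l^3 + 42*l^2 - 20*l - 75) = (l - 3)*(l + 3)*(l^3 - 9*l^2 + 15*l + 25) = (l - 3)*(l + 1)*(l + 3)*(l^2 - 10*l + 25) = (l - 5)*(l - 3)*(l + 1)*(l + 3)*(l - 5)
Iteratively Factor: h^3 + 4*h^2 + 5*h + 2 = (h + 2)*(h^2 + 2*h + 1) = (h + 1)*(h + 2)*(h + 1)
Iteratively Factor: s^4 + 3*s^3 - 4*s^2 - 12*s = (s + 2)*(s^3 + s^2 - 6*s) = (s - 2)*(s + 2)*(s^2 + 3*s) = (s - 2)*(s + 2)*(s + 3)*(s)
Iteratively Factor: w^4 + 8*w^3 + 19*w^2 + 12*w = (w + 3)*(w^3 + 5*w^2 + 4*w) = (w + 1)*(w + 3)*(w^2 + 4*w) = w*(w + 1)*(w + 3)*(w + 4)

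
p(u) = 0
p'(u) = 0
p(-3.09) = 0.00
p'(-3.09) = 0.00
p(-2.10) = 0.00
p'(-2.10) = 0.00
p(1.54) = 0.00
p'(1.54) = 0.00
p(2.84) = 0.00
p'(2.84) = 0.00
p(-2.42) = 0.00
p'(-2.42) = 0.00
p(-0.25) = 0.00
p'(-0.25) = 0.00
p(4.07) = 0.00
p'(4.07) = 0.00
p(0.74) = 0.00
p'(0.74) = 0.00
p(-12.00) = 0.00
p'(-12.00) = 0.00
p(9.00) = 0.00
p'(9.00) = 0.00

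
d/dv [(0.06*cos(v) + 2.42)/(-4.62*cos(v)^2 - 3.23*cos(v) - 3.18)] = (0.2772*sin(v)^2 - 22.3608*cos(v) - 7.903)*sin(v)/(4.62*cos(v)^2 + 3.23*cos(v) + 3.18)^2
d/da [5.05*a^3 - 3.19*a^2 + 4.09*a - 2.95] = 15.15*a^2 - 6.38*a + 4.09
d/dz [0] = 0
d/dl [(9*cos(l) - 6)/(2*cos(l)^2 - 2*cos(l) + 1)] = 3*(6*cos(l)^2 - 8*cos(l) + 1)*sin(l)/(2*cos(l) - cos(2*l) - 2)^2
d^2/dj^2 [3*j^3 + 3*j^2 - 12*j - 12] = 18*j + 6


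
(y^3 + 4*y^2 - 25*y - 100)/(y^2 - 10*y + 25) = (y^2 + 9*y + 20)/(y - 5)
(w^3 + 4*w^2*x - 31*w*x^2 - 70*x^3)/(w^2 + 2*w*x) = w + 2*x - 35*x^2/w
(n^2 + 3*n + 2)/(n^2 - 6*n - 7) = (n + 2)/(n - 7)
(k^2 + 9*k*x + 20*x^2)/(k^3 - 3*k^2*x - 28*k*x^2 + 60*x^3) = (k + 4*x)/(k^2 - 8*k*x + 12*x^2)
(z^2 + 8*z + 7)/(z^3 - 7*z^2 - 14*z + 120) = (z^2 + 8*z + 7)/(z^3 - 7*z^2 - 14*z + 120)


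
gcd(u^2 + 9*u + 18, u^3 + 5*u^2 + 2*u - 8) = 1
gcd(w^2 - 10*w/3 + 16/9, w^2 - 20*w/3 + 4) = w - 2/3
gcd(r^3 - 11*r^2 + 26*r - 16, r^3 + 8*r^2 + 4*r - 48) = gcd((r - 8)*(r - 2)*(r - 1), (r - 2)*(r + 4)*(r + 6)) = r - 2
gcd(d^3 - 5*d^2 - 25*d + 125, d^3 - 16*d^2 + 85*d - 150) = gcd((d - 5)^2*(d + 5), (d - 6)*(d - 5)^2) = d^2 - 10*d + 25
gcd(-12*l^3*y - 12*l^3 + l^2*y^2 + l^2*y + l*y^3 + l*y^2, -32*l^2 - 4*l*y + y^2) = 4*l + y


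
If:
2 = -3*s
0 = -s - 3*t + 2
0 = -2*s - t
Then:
No Solution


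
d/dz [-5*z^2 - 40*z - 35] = -10*z - 40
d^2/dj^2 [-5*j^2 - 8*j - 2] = -10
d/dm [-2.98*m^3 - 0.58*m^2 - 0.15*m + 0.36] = -8.94*m^2 - 1.16*m - 0.15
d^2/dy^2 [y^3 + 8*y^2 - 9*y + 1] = 6*y + 16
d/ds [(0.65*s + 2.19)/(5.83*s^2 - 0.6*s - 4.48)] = (3.7895*s^2 - 0.39*s - (0.65*s + 2.19)*(11.66*s - 0.6) - 2.912)/(-5.83*s^2 + 0.6*s + 4.48)^2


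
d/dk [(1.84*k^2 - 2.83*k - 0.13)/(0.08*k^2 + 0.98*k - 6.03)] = (2.0296*k^2 - 22.1696*k + 17.1923)/(0.0064*k^4 + 0.1568*k^3 - 0.00440000000000018*k^2 - 11.8188*k + 36.3609)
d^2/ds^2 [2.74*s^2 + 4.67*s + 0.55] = 5.48000000000000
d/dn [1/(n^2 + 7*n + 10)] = (-2*n - 7)/(n^2 + 7*n + 10)^2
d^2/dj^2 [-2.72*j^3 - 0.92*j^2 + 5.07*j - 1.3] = -16.32*j - 1.84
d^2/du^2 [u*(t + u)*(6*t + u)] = 14*t + 6*u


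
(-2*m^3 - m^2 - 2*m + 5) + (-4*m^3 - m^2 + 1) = -6*m^3 - 2*m^2 - 2*m + 6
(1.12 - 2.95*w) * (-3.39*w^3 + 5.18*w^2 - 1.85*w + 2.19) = 10.0005*w^4 - 19.0778*w^3 + 11.2591*w^2 - 8.5325*w + 2.4528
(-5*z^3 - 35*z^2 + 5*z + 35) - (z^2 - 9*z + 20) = -5*z^3 - 36*z^2 + 14*z + 15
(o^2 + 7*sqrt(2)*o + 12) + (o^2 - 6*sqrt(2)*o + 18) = 2*o^2 + sqrt(2)*o + 30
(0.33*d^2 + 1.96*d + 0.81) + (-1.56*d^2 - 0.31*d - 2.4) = -1.23*d^2 + 1.65*d - 1.59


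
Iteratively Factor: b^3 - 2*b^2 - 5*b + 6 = (b + 2)*(b^2 - 4*b + 3) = (b - 3)*(b + 2)*(b - 1)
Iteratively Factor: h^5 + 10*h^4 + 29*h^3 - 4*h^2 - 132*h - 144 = (h + 3)*(h^4 + 7*h^3 + 8*h^2 - 28*h - 48) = (h - 2)*(h + 3)*(h^3 + 9*h^2 + 26*h + 24) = (h - 2)*(h + 3)*(h + 4)*(h^2 + 5*h + 6) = (h - 2)*(h + 2)*(h + 3)*(h + 4)*(h + 3)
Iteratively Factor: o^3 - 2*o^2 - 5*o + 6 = (o - 3)*(o^2 + o - 2) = (o - 3)*(o - 1)*(o + 2)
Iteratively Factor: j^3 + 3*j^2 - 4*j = (j)*(j^2 + 3*j - 4) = j*(j - 1)*(j + 4)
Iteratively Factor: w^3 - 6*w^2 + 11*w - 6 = (w - 2)*(w^2 - 4*w + 3) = (w - 3)*(w - 2)*(w - 1)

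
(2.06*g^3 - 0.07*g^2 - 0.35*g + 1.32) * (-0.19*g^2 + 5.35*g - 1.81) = -0.3914*g^5 + 11.0343*g^4 - 4.0366*g^3 - 1.9966*g^2 + 7.6955*g - 2.3892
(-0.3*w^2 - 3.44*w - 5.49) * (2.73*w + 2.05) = -0.819*w^3 - 10.0062*w^2 - 22.0397*w - 11.2545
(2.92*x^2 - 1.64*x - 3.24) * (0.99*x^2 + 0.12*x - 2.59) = 2.8908*x^4 - 1.2732*x^3 - 10.9672*x^2 + 3.8588*x + 8.3916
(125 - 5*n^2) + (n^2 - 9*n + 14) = -4*n^2 - 9*n + 139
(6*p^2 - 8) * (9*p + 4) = 54*p^3 + 24*p^2 - 72*p - 32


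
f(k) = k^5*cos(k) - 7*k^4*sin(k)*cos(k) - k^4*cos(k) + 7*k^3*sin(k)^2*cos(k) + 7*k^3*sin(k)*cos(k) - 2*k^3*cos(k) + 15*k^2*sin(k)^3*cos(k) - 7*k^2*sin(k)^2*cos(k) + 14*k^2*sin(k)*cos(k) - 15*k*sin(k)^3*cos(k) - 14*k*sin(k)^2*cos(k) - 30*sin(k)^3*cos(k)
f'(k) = -k^5*sin(k) + 7*k^4*sin(k)^2 + k^4*sin(k) - 7*k^4*cos(k)^2 + 5*k^4*cos(k) - 7*k^3*sin(k)^3 - 7*k^3*sin(k)^2 + 14*k^3*sin(k)*cos(k)^2 - 28*k^3*sin(k)*cos(k) + 2*k^3*sin(k) + 7*k^3*cos(k)^2 - 4*k^3*cos(k) - 15*k^2*sin(k)^4 + 7*k^2*sin(k)^3 + 45*k^2*sin(k)^2*cos(k)^2 + 21*k^2*sin(k)^2*cos(k) - 14*k^2*sin(k)^2 - 14*k^2*sin(k)*cos(k)^2 + 21*k^2*sin(k)*cos(k) + 14*k^2*cos(k)^2 - 6*k^2*cos(k) + 15*k*sin(k)^4 + 30*k*sin(k)^3*cos(k) + 14*k*sin(k)^3 - 45*k*sin(k)^2*cos(k)^2 - 14*k*sin(k)^2*cos(k) - 28*k*sin(k)*cos(k)^2 + 28*k*sin(k)*cos(k) + 30*sin(k)^4 - 15*sin(k)^3*cos(k) - 90*sin(k)^2*cos(k)^2 - 14*sin(k)^2*cos(k)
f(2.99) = -69.54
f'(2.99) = -392.17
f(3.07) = -105.69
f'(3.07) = -513.46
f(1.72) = 1.23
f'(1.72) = 2.54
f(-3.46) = 887.46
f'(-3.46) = -2036.67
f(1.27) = -6.11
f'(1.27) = 21.40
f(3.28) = -250.00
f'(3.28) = -863.29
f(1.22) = -7.13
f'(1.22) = 19.37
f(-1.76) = 5.51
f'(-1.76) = -28.46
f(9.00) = -32341.04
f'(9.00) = -64232.23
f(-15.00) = 433811.38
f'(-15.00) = -720697.09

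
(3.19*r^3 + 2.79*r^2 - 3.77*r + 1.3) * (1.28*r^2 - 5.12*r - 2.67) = 4.0832*r^5 - 12.7616*r^4 - 27.6277*r^3 + 13.5171*r^2 + 3.4099*r - 3.471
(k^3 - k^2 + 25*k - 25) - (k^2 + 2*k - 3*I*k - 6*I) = k^3 - 2*k^2 + 23*k + 3*I*k - 25 + 6*I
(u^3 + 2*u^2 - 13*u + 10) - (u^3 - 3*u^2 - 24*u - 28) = 5*u^2 + 11*u + 38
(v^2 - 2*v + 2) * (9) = 9*v^2 - 18*v + 18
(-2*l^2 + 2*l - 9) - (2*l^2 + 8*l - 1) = -4*l^2 - 6*l - 8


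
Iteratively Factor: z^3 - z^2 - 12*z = (z + 3)*(z^2 - 4*z) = z*(z + 3)*(z - 4)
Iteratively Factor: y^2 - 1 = (y + 1)*(y - 1)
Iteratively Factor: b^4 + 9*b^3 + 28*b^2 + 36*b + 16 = (b + 2)*(b^3 + 7*b^2 + 14*b + 8) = (b + 2)^2*(b^2 + 5*b + 4) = (b + 2)^2*(b + 4)*(b + 1)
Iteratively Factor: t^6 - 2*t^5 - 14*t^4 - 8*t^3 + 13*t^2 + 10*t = (t + 1)*(t^5 - 3*t^4 - 11*t^3 + 3*t^2 + 10*t) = (t + 1)^2*(t^4 - 4*t^3 - 7*t^2 + 10*t) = (t - 5)*(t + 1)^2*(t^3 + t^2 - 2*t) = (t - 5)*(t + 1)^2*(t + 2)*(t^2 - t) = (t - 5)*(t - 1)*(t + 1)^2*(t + 2)*(t)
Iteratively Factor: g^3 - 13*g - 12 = (g + 1)*(g^2 - g - 12) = (g - 4)*(g + 1)*(g + 3)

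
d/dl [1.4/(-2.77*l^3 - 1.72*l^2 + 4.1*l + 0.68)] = (11.634*l^2 + 4.816*l - 5.74)/(2.77*l^3 + 1.72*l^2 - 4.1*l - 0.68)^2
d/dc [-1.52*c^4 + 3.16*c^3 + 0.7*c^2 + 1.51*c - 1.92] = -6.08*c^3 + 9.48*c^2 + 1.4*c + 1.51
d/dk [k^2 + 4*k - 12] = 2*k + 4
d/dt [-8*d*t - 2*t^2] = -8*d - 4*t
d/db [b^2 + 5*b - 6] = 2*b + 5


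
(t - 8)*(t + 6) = t^2 - 2*t - 48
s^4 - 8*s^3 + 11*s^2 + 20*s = s*(s - 5)*(s - 4)*(s + 1)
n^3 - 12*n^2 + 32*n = n*(n - 8)*(n - 4)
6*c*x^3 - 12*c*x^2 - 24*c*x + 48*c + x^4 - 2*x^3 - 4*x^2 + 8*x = (6*c + x)*(x - 2)^2*(x + 2)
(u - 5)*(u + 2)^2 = u^3 - u^2 - 16*u - 20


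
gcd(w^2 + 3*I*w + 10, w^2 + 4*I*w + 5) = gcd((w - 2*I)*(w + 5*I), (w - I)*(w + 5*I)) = w + 5*I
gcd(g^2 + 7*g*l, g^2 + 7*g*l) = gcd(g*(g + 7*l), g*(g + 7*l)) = g^2 + 7*g*l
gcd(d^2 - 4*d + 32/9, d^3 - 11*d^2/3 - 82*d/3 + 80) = d - 8/3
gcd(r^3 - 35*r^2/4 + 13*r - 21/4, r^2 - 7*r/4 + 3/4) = r^2 - 7*r/4 + 3/4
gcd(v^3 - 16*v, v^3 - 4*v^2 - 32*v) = v^2 + 4*v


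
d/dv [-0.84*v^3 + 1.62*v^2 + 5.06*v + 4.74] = -2.52*v^2 + 3.24*v + 5.06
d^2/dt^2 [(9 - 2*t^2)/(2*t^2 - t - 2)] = 2*(-4*t^3 + 84*t^2 - 54*t + 37)/(8*t^6 - 12*t^5 - 18*t^4 + 23*t^3 + 18*t^2 - 12*t - 8)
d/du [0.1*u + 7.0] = 0.100000000000000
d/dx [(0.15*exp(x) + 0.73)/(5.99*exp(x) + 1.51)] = -4.1462*exp(x)/(5.99*exp(x) + 1.51)^2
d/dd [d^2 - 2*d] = 2*d - 2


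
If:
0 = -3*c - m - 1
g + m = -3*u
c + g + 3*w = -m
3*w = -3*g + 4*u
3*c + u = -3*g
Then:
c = -3/28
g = 1/28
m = -19/28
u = 3/14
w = 1/4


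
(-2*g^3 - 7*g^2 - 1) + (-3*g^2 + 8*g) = -2*g^3 - 10*g^2 + 8*g - 1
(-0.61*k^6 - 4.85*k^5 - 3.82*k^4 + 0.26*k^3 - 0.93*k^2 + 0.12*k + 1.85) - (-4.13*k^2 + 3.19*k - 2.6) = -0.61*k^6 - 4.85*k^5 - 3.82*k^4 + 0.26*k^3 + 3.2*k^2 - 3.07*k + 4.45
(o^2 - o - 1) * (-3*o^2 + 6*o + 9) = -3*o^4 + 9*o^3 + 6*o^2 - 15*o - 9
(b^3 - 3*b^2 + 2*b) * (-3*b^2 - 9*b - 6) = -3*b^5 + 15*b^3 - 12*b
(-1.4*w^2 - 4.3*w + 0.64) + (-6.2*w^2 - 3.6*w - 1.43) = -7.6*w^2 - 7.9*w - 0.79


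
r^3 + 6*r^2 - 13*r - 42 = (r - 3)*(r + 2)*(r + 7)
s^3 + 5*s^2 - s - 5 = (s - 1)*(s + 1)*(s + 5)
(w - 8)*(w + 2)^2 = w^3 - 4*w^2 - 28*w - 32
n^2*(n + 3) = n^3 + 3*n^2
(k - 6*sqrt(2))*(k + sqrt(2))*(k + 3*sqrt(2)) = k^3 - 2*sqrt(2)*k^2 - 42*k - 36*sqrt(2)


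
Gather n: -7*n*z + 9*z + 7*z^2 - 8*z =-7*n*z + 7*z^2 + z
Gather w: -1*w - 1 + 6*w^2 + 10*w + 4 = 6*w^2 + 9*w + 3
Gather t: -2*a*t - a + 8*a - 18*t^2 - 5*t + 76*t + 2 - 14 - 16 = 7*a - 18*t^2 + t*(71 - 2*a) - 28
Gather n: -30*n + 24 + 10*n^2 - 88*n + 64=10*n^2 - 118*n + 88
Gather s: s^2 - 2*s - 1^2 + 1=s^2 - 2*s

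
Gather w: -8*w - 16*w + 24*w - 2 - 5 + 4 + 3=0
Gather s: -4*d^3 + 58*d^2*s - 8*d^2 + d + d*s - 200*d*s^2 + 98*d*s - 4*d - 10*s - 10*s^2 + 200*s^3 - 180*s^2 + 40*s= -4*d^3 - 8*d^2 - 3*d + 200*s^3 + s^2*(-200*d - 190) + s*(58*d^2 + 99*d + 30)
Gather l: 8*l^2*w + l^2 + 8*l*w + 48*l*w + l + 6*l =l^2*(8*w + 1) + l*(56*w + 7)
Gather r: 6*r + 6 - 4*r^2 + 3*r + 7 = -4*r^2 + 9*r + 13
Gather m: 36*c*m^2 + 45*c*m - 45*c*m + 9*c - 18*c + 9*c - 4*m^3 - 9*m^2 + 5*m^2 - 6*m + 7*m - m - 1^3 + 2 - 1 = -4*m^3 + m^2*(36*c - 4)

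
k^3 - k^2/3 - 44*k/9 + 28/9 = (k - 2)*(k - 2/3)*(k + 7/3)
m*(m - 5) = m^2 - 5*m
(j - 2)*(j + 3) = j^2 + j - 6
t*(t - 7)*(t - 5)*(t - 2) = t^4 - 14*t^3 + 59*t^2 - 70*t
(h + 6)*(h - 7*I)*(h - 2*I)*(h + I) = h^4 + 6*h^3 - 8*I*h^3 - 5*h^2 - 48*I*h^2 - 30*h - 14*I*h - 84*I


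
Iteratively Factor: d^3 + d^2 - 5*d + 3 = (d - 1)*(d^2 + 2*d - 3) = (d - 1)*(d + 3)*(d - 1)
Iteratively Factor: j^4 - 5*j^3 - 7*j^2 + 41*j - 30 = (j - 1)*(j^3 - 4*j^2 - 11*j + 30) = (j - 5)*(j - 1)*(j^2 + j - 6) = (j - 5)*(j - 1)*(j + 3)*(j - 2)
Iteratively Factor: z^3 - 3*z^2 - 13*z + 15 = (z + 3)*(z^2 - 6*z + 5) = (z - 5)*(z + 3)*(z - 1)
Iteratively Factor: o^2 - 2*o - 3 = (o + 1)*(o - 3)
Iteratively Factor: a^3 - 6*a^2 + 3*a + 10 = (a + 1)*(a^2 - 7*a + 10) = (a - 5)*(a + 1)*(a - 2)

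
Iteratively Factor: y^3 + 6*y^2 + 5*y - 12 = (y - 1)*(y^2 + 7*y + 12) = (y - 1)*(y + 4)*(y + 3)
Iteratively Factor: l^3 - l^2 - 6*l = (l + 2)*(l^2 - 3*l) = (l - 3)*(l + 2)*(l)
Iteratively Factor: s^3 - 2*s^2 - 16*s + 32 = (s + 4)*(s^2 - 6*s + 8) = (s - 4)*(s + 4)*(s - 2)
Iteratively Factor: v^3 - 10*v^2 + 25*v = (v)*(v^2 - 10*v + 25) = v*(v - 5)*(v - 5)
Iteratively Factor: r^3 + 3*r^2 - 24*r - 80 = (r - 5)*(r^2 + 8*r + 16) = (r - 5)*(r + 4)*(r + 4)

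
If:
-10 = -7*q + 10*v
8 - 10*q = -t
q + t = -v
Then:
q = 10/13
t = -4/13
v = -6/13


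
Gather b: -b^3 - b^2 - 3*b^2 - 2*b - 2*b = -b^3 - 4*b^2 - 4*b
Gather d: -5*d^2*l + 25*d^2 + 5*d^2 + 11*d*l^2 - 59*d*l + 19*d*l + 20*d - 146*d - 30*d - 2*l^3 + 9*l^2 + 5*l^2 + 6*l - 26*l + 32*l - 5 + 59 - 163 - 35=d^2*(30 - 5*l) + d*(11*l^2 - 40*l - 156) - 2*l^3 + 14*l^2 + 12*l - 144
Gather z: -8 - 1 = -9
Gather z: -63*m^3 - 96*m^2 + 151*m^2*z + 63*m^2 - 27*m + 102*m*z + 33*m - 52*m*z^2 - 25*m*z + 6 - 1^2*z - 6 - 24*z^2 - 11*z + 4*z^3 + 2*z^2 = -63*m^3 - 33*m^2 + 6*m + 4*z^3 + z^2*(-52*m - 22) + z*(151*m^2 + 77*m - 12)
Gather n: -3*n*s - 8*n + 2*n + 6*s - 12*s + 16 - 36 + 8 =n*(-3*s - 6) - 6*s - 12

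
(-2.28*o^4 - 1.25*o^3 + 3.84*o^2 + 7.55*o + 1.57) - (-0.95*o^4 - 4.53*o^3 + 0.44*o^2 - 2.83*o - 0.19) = -1.33*o^4 + 3.28*o^3 + 3.4*o^2 + 10.38*o + 1.76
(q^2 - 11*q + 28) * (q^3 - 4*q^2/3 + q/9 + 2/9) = q^5 - 37*q^4/3 + 385*q^3/9 - 115*q^2/3 + 2*q/3 + 56/9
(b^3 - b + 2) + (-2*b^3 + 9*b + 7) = -b^3 + 8*b + 9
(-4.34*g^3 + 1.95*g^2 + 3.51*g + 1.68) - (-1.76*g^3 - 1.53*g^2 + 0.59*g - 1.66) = -2.58*g^3 + 3.48*g^2 + 2.92*g + 3.34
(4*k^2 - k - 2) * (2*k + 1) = 8*k^3 + 2*k^2 - 5*k - 2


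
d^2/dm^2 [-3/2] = 0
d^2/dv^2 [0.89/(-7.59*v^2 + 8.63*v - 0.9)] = (102.542418*v^2 - 116.593026*v - 0.89*(15.18*v - 8.63)*(30.36*v - 17.26) + 12.15918)/(7.59*v^2 - 8.63*v + 0.9)^3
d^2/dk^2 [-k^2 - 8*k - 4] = -2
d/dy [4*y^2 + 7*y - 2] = 8*y + 7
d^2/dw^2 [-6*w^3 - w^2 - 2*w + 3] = -36*w - 2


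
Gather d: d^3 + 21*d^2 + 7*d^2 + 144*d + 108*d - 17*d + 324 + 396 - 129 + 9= d^3 + 28*d^2 + 235*d + 600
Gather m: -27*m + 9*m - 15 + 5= -18*m - 10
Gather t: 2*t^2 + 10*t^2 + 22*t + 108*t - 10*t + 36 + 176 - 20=12*t^2 + 120*t + 192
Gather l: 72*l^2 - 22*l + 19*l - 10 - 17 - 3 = 72*l^2 - 3*l - 30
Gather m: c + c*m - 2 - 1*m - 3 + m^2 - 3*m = c + m^2 + m*(c - 4) - 5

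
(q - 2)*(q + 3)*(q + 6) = q^3 + 7*q^2 - 36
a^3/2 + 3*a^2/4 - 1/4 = (a/2 + 1/2)*(a - 1/2)*(a + 1)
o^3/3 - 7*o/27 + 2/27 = (o/3 + 1/3)*(o - 2/3)*(o - 1/3)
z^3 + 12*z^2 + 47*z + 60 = (z + 3)*(z + 4)*(z + 5)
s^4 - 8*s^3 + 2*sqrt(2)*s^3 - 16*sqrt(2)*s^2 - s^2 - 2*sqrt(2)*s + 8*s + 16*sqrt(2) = (s - 8)*(s - 1)*(s + 1)*(s + 2*sqrt(2))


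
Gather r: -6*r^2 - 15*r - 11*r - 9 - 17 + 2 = -6*r^2 - 26*r - 24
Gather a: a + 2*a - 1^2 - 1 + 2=3*a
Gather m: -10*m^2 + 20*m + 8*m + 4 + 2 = -10*m^2 + 28*m + 6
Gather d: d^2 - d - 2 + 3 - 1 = d^2 - d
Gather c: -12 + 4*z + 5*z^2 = 5*z^2 + 4*z - 12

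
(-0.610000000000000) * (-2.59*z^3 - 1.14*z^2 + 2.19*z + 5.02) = 1.5799*z^3 + 0.6954*z^2 - 1.3359*z - 3.0622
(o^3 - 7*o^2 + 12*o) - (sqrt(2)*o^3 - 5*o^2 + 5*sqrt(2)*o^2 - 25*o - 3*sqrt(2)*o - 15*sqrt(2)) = -sqrt(2)*o^3 + o^3 - 5*sqrt(2)*o^2 - 2*o^2 + 3*sqrt(2)*o + 37*o + 15*sqrt(2)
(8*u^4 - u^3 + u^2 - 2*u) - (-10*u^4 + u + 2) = 18*u^4 - u^3 + u^2 - 3*u - 2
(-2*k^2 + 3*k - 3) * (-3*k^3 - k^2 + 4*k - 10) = 6*k^5 - 7*k^4 - 2*k^3 + 35*k^2 - 42*k + 30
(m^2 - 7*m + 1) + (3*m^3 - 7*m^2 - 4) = 3*m^3 - 6*m^2 - 7*m - 3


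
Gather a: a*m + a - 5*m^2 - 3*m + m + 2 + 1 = a*(m + 1) - 5*m^2 - 2*m + 3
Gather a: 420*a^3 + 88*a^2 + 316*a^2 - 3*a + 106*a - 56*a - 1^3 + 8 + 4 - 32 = 420*a^3 + 404*a^2 + 47*a - 21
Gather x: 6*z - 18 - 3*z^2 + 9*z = -3*z^2 + 15*z - 18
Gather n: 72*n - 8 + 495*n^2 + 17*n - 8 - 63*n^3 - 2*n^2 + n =-63*n^3 + 493*n^2 + 90*n - 16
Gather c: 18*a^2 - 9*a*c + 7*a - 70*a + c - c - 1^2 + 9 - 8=18*a^2 - 9*a*c - 63*a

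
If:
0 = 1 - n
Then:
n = 1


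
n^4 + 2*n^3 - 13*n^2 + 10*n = n*(n - 2)*(n - 1)*(n + 5)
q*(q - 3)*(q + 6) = q^3 + 3*q^2 - 18*q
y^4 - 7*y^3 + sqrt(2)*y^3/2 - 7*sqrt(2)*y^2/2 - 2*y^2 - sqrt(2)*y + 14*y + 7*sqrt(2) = (y - 7)*(y - sqrt(2))*(y + sqrt(2)/2)*(y + sqrt(2))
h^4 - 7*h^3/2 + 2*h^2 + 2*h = h*(h - 2)^2*(h + 1/2)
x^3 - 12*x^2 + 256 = (x - 8)^2*(x + 4)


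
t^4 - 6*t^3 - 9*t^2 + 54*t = t*(t - 6)*(t - 3)*(t + 3)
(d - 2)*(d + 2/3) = d^2 - 4*d/3 - 4/3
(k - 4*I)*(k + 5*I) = k^2 + I*k + 20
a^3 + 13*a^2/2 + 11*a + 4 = (a + 1/2)*(a + 2)*(a + 4)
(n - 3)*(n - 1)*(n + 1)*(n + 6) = n^4 + 3*n^3 - 19*n^2 - 3*n + 18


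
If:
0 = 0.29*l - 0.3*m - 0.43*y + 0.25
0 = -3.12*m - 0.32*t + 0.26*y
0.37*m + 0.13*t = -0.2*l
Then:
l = 2.08519535638497*y - 1.12033454000749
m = 0.582355511172138*y - 0.24965672200724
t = 2.43415303957059 - 4.86546623392835*y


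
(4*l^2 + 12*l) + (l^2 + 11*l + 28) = 5*l^2 + 23*l + 28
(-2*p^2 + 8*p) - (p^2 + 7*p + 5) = -3*p^2 + p - 5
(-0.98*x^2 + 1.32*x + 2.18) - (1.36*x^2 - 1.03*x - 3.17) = -2.34*x^2 + 2.35*x + 5.35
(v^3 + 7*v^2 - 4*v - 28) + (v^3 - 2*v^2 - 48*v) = 2*v^3 + 5*v^2 - 52*v - 28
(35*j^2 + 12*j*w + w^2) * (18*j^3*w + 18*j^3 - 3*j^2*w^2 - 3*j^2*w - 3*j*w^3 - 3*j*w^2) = 630*j^5*w + 630*j^5 + 111*j^4*w^2 + 111*j^4*w - 123*j^3*w^3 - 123*j^3*w^2 - 39*j^2*w^4 - 39*j^2*w^3 - 3*j*w^5 - 3*j*w^4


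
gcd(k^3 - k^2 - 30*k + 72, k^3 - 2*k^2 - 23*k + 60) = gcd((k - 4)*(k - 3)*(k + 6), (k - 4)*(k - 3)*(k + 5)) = k^2 - 7*k + 12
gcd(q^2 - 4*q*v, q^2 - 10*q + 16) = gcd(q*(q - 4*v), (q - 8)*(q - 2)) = 1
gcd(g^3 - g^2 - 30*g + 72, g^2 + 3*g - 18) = g^2 + 3*g - 18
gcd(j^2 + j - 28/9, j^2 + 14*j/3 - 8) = j - 4/3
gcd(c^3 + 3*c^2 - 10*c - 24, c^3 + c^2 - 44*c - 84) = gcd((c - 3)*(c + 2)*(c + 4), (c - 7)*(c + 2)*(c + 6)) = c + 2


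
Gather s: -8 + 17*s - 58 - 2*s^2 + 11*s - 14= -2*s^2 + 28*s - 80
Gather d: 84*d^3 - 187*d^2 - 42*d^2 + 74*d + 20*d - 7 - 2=84*d^3 - 229*d^2 + 94*d - 9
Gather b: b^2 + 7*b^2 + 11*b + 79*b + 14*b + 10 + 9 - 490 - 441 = 8*b^2 + 104*b - 912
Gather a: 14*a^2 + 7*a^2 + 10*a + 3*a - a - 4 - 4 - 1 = 21*a^2 + 12*a - 9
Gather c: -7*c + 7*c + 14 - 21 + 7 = 0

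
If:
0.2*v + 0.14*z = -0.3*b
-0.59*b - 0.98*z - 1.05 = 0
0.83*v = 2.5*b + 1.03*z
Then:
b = 0.62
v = 0.08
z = -1.45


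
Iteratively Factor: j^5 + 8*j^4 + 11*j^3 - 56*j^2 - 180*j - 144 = (j + 3)*(j^4 + 5*j^3 - 4*j^2 - 44*j - 48) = (j + 2)*(j + 3)*(j^3 + 3*j^2 - 10*j - 24) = (j + 2)^2*(j + 3)*(j^2 + j - 12) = (j - 3)*(j + 2)^2*(j + 3)*(j + 4)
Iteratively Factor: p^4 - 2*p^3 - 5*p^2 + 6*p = (p - 3)*(p^3 + p^2 - 2*p) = (p - 3)*(p - 1)*(p^2 + 2*p) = (p - 3)*(p - 1)*(p + 2)*(p)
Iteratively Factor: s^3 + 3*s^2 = (s)*(s^2 + 3*s) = s^2*(s + 3)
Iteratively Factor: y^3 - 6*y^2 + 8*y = (y - 2)*(y^2 - 4*y) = (y - 4)*(y - 2)*(y)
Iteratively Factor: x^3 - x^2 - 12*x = (x - 4)*(x^2 + 3*x) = x*(x - 4)*(x + 3)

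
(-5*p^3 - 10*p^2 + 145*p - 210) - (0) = -5*p^3 - 10*p^2 + 145*p - 210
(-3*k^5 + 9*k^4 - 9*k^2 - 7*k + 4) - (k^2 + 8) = -3*k^5 + 9*k^4 - 10*k^2 - 7*k - 4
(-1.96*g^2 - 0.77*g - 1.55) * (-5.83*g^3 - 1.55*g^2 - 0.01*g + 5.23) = 11.4268*g^5 + 7.5271*g^4 + 10.2496*g^3 - 7.8406*g^2 - 4.0116*g - 8.1065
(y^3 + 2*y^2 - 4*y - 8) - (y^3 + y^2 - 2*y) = y^2 - 2*y - 8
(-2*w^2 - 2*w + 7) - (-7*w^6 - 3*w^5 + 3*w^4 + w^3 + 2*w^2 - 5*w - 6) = 7*w^6 + 3*w^5 - 3*w^4 - w^3 - 4*w^2 + 3*w + 13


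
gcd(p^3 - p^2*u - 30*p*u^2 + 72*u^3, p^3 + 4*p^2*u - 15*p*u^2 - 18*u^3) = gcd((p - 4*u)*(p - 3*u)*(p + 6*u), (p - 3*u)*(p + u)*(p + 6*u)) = p^2 + 3*p*u - 18*u^2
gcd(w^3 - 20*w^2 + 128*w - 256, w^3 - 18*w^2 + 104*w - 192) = w^2 - 12*w + 32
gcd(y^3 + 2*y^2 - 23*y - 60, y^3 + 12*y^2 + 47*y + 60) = y^2 + 7*y + 12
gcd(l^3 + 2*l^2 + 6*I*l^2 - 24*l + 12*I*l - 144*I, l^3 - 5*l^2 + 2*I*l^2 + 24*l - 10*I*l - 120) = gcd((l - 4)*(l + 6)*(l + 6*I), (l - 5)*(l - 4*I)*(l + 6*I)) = l + 6*I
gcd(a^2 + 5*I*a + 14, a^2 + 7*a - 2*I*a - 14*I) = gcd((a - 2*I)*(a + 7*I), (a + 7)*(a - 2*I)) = a - 2*I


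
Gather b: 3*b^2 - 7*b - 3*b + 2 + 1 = 3*b^2 - 10*b + 3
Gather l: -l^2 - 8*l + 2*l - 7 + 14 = -l^2 - 6*l + 7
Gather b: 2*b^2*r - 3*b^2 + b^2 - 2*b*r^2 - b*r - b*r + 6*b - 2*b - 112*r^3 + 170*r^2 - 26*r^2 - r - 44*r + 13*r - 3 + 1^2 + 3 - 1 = b^2*(2*r - 2) + b*(-2*r^2 - 2*r + 4) - 112*r^3 + 144*r^2 - 32*r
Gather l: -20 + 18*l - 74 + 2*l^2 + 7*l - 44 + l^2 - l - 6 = 3*l^2 + 24*l - 144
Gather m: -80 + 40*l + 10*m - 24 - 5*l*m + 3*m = 40*l + m*(13 - 5*l) - 104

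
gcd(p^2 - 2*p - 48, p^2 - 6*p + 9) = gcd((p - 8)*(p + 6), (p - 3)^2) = 1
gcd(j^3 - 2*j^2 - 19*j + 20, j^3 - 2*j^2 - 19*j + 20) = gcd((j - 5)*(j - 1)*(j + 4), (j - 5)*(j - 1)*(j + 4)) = j^3 - 2*j^2 - 19*j + 20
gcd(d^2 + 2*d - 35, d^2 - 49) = d + 7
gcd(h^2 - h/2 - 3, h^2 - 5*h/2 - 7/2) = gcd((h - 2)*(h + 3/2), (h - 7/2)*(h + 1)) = 1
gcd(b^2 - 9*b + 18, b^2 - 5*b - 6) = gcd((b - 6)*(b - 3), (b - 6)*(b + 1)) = b - 6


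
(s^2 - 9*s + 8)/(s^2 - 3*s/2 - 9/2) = 2*(-s^2 + 9*s - 8)/(-2*s^2 + 3*s + 9)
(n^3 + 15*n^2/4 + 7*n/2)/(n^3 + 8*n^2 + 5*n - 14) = n*(4*n + 7)/(4*(n^2 + 6*n - 7))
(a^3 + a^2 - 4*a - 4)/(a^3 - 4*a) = (a + 1)/a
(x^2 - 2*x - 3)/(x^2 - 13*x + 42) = (x^2 - 2*x - 3)/(x^2 - 13*x + 42)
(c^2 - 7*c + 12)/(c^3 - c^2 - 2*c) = (-c^2 + 7*c - 12)/(c*(-c^2 + c + 2))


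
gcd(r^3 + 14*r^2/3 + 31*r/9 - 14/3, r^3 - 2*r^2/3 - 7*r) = r + 7/3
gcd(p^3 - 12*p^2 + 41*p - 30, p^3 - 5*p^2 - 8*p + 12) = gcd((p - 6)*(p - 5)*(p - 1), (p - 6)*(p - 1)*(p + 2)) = p^2 - 7*p + 6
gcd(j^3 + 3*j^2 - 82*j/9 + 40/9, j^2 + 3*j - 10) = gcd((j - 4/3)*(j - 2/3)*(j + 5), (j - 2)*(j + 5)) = j + 5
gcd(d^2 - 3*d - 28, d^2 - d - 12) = 1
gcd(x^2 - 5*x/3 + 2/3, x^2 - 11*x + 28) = 1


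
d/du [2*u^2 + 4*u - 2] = 4*u + 4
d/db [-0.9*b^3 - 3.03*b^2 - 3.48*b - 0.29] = -2.7*b^2 - 6.06*b - 3.48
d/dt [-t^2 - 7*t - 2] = -2*t - 7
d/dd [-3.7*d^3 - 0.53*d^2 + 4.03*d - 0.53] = -11.1*d^2 - 1.06*d + 4.03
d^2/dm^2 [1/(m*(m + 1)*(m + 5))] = 2*(6*m^4 + 48*m^3 + 123*m^2 + 90*m + 25)/(m^3*(m^6 + 18*m^5 + 123*m^4 + 396*m^3 + 615*m^2 + 450*m + 125))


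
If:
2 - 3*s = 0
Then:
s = 2/3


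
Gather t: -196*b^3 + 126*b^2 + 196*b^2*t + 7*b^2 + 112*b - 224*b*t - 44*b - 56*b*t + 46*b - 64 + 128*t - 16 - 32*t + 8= -196*b^3 + 133*b^2 + 114*b + t*(196*b^2 - 280*b + 96) - 72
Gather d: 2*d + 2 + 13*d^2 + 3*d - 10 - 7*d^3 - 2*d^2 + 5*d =-7*d^3 + 11*d^2 + 10*d - 8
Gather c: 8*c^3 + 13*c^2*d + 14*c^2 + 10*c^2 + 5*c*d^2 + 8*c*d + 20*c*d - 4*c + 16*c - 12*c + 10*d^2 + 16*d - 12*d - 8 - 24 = 8*c^3 + c^2*(13*d + 24) + c*(5*d^2 + 28*d) + 10*d^2 + 4*d - 32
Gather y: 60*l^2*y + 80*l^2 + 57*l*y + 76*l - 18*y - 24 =80*l^2 + 76*l + y*(60*l^2 + 57*l - 18) - 24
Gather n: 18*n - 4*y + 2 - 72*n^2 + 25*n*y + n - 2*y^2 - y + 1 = -72*n^2 + n*(25*y + 19) - 2*y^2 - 5*y + 3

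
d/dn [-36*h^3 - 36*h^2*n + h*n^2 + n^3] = -36*h^2 + 2*h*n + 3*n^2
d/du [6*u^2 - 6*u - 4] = 12*u - 6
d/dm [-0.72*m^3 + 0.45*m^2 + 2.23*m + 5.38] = -2.16*m^2 + 0.9*m + 2.23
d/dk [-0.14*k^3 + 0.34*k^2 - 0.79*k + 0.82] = -0.42*k^2 + 0.68*k - 0.79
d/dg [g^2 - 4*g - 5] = 2*g - 4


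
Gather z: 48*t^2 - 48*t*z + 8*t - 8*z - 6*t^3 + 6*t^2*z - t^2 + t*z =-6*t^3 + 47*t^2 + 8*t + z*(6*t^2 - 47*t - 8)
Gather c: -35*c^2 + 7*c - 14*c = -35*c^2 - 7*c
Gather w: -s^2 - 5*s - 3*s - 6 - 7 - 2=-s^2 - 8*s - 15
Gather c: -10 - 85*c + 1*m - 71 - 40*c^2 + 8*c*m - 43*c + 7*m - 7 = -40*c^2 + c*(8*m - 128) + 8*m - 88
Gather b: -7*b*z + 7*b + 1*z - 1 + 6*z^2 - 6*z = b*(7 - 7*z) + 6*z^2 - 5*z - 1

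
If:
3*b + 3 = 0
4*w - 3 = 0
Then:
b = -1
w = 3/4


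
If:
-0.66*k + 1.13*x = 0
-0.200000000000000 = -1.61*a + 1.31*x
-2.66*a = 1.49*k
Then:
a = 0.07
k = -0.12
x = -0.07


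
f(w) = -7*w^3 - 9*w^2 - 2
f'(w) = -21*w^2 - 18*w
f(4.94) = -1065.51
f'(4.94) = -601.40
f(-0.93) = -4.15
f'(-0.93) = -1.42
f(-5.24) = 758.03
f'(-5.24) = -482.29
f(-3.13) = 124.48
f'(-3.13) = -149.39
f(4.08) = -627.24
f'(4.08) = -423.01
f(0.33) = -3.23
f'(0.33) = -8.23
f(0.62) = -7.13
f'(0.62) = -19.23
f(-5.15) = 715.43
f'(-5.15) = -464.27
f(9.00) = -5834.00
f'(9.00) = -1863.00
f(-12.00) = 10798.00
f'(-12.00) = -2808.00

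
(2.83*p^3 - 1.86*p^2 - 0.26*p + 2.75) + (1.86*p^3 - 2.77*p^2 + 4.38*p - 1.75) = 4.69*p^3 - 4.63*p^2 + 4.12*p + 1.0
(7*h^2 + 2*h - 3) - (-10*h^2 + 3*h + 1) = 17*h^2 - h - 4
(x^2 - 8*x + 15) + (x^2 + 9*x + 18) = 2*x^2 + x + 33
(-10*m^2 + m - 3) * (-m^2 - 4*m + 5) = 10*m^4 + 39*m^3 - 51*m^2 + 17*m - 15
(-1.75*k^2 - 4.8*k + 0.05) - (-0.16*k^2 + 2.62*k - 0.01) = -1.59*k^2 - 7.42*k + 0.06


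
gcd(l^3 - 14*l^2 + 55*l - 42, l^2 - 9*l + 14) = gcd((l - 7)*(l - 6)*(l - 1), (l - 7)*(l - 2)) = l - 7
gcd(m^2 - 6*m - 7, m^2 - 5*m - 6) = m + 1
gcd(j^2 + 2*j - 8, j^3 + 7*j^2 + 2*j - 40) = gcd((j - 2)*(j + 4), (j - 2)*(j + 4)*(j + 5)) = j^2 + 2*j - 8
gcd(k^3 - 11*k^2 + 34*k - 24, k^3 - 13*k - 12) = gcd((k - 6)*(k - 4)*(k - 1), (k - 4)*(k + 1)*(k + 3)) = k - 4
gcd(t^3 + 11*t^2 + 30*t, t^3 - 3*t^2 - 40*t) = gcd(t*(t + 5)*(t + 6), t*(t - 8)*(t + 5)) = t^2 + 5*t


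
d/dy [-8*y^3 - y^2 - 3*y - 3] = -24*y^2 - 2*y - 3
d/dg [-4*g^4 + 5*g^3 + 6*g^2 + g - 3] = -16*g^3 + 15*g^2 + 12*g + 1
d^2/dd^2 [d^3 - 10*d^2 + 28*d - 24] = 6*d - 20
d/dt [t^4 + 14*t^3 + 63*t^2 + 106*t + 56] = 4*t^3 + 42*t^2 + 126*t + 106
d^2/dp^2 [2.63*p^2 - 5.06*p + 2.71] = 5.26000000000000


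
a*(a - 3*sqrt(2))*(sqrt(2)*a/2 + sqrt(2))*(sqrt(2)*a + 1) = a^4 - 5*sqrt(2)*a^3/2 + 2*a^3 - 5*sqrt(2)*a^2 - 3*a^2 - 6*a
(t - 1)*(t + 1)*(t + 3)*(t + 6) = t^4 + 9*t^3 + 17*t^2 - 9*t - 18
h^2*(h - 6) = h^3 - 6*h^2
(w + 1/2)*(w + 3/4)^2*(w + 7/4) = w^4 + 15*w^3/4 + 77*w^2/16 + 165*w/64 + 63/128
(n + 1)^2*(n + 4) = n^3 + 6*n^2 + 9*n + 4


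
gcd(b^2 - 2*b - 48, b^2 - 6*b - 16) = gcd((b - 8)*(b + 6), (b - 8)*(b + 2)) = b - 8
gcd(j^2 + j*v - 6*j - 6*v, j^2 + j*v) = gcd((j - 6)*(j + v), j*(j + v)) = j + v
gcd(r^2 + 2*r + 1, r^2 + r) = r + 1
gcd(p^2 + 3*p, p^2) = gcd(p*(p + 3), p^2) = p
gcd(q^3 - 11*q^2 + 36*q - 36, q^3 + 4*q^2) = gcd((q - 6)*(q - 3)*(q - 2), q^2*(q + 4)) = 1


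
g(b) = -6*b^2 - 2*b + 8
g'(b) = -12*b - 2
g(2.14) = -23.76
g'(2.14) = -27.68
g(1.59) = -10.35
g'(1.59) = -21.08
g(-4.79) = -120.08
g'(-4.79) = 55.48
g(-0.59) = 7.09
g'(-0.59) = 5.08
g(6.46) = -255.31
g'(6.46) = -79.52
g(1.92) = -17.96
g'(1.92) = -25.04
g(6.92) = -293.16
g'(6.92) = -85.04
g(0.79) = 2.68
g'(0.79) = -11.48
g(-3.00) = -40.00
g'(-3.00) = 34.00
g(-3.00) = -40.00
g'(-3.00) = 34.00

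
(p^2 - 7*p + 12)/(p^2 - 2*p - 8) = (p - 3)/(p + 2)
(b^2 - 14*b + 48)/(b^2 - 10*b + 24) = (b - 8)/(b - 4)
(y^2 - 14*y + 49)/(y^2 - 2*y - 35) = (y - 7)/(y + 5)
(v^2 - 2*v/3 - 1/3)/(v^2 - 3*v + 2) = (v + 1/3)/(v - 2)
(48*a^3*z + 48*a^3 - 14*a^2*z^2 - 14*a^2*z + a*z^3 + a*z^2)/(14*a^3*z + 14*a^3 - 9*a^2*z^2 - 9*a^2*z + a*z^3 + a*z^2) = (48*a^2 - 14*a*z + z^2)/(14*a^2 - 9*a*z + z^2)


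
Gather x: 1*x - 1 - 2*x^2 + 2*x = -2*x^2 + 3*x - 1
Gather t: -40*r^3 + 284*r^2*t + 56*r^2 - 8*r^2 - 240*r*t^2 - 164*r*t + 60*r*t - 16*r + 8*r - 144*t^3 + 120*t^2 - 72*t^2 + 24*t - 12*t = -40*r^3 + 48*r^2 - 8*r - 144*t^3 + t^2*(48 - 240*r) + t*(284*r^2 - 104*r + 12)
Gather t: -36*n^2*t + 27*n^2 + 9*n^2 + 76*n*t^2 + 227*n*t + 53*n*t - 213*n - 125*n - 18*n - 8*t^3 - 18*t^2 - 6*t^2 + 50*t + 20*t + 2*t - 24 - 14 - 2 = 36*n^2 - 356*n - 8*t^3 + t^2*(76*n - 24) + t*(-36*n^2 + 280*n + 72) - 40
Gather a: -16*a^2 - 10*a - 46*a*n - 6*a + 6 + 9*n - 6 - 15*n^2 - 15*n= -16*a^2 + a*(-46*n - 16) - 15*n^2 - 6*n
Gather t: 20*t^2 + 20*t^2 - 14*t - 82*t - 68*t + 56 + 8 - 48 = 40*t^2 - 164*t + 16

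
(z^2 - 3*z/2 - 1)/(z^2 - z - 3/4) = 2*(z - 2)/(2*z - 3)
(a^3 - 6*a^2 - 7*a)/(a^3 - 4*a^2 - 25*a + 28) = a*(a + 1)/(a^2 + 3*a - 4)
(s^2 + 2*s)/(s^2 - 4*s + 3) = s*(s + 2)/(s^2 - 4*s + 3)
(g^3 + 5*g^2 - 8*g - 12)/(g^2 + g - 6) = (g^2 + 7*g + 6)/(g + 3)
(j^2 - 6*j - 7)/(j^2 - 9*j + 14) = (j + 1)/(j - 2)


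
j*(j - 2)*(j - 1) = j^3 - 3*j^2 + 2*j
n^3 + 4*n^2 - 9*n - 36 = (n - 3)*(n + 3)*(n + 4)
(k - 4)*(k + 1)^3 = k^4 - k^3 - 9*k^2 - 11*k - 4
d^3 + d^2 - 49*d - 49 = (d - 7)*(d + 1)*(d + 7)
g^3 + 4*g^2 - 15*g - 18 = (g - 3)*(g + 1)*(g + 6)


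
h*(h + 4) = h^2 + 4*h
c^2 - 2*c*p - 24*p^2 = (c - 6*p)*(c + 4*p)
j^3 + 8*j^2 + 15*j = j*(j + 3)*(j + 5)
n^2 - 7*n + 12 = (n - 4)*(n - 3)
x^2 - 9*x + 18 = (x - 6)*(x - 3)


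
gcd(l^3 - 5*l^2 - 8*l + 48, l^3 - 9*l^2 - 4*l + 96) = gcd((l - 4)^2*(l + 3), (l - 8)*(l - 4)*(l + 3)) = l^2 - l - 12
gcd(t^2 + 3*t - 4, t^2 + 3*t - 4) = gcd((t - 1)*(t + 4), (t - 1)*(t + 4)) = t^2 + 3*t - 4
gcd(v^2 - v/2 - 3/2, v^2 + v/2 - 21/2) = 1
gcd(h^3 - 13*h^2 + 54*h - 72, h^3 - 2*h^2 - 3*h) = h - 3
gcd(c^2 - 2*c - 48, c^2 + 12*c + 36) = c + 6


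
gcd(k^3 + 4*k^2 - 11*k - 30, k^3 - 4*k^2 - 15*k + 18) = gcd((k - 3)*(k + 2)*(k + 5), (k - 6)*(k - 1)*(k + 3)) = 1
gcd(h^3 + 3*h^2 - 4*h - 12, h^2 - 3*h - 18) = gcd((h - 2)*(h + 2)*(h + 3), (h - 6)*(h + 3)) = h + 3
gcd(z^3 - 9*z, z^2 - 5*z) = z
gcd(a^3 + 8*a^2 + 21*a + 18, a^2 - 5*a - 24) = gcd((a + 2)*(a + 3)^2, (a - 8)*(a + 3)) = a + 3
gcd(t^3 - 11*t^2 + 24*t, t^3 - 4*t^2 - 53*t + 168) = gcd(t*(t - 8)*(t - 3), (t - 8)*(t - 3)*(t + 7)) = t^2 - 11*t + 24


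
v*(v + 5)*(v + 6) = v^3 + 11*v^2 + 30*v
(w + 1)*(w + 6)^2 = w^3 + 13*w^2 + 48*w + 36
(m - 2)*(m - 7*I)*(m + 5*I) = m^3 - 2*m^2 - 2*I*m^2 + 35*m + 4*I*m - 70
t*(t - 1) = t^2 - t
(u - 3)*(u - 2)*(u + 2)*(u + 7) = u^4 + 4*u^3 - 25*u^2 - 16*u + 84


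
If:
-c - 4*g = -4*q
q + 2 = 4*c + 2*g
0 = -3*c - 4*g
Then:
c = 2/3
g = -1/2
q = -1/3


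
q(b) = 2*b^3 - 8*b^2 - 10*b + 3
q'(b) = 6*b^2 - 16*b - 10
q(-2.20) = -35.02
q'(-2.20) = 54.24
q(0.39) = -2.00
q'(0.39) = -15.33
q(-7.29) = -1124.09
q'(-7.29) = 425.50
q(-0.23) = 4.85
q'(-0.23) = -6.00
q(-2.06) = -27.83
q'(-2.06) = 48.42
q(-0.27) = 5.08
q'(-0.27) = -5.24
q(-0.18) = 4.53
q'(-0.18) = -6.93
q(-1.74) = -14.36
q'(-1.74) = 36.01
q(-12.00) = -4485.00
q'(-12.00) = 1046.00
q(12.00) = 2187.00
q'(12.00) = 662.00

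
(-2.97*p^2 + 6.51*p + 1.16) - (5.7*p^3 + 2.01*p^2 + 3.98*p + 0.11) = -5.7*p^3 - 4.98*p^2 + 2.53*p + 1.05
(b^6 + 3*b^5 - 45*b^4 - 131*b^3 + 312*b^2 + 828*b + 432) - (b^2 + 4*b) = b^6 + 3*b^5 - 45*b^4 - 131*b^3 + 311*b^2 + 824*b + 432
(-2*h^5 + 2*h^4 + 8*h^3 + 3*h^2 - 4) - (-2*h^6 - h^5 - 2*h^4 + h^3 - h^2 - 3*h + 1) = 2*h^6 - h^5 + 4*h^4 + 7*h^3 + 4*h^2 + 3*h - 5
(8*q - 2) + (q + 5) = 9*q + 3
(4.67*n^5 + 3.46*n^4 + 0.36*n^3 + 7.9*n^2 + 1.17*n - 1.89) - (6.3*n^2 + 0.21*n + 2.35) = 4.67*n^5 + 3.46*n^4 + 0.36*n^3 + 1.6*n^2 + 0.96*n - 4.24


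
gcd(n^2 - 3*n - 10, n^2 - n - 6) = n + 2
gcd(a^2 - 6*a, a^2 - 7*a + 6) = a - 6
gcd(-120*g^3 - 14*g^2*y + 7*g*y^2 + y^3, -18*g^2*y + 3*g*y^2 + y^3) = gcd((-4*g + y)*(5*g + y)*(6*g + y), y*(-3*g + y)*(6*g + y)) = 6*g + y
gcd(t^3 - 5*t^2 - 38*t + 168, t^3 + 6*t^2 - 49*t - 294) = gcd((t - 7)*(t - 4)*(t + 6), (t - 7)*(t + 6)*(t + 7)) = t^2 - t - 42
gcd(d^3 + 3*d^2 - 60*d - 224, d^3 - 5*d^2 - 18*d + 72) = d + 4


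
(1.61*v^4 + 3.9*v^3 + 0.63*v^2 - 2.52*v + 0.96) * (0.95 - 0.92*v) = -1.4812*v^5 - 2.0585*v^4 + 3.1254*v^3 + 2.9169*v^2 - 3.2772*v + 0.912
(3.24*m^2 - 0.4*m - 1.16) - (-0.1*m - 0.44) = 3.24*m^2 - 0.3*m - 0.72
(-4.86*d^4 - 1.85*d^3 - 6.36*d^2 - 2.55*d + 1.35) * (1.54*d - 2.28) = -7.4844*d^5 + 8.2318*d^4 - 5.5764*d^3 + 10.5738*d^2 + 7.893*d - 3.078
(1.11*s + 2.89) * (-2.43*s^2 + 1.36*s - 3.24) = -2.6973*s^3 - 5.5131*s^2 + 0.334*s - 9.3636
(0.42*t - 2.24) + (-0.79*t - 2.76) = -0.37*t - 5.0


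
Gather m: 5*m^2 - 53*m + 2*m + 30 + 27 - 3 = 5*m^2 - 51*m + 54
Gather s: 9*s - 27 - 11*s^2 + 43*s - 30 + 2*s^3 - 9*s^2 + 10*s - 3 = 2*s^3 - 20*s^2 + 62*s - 60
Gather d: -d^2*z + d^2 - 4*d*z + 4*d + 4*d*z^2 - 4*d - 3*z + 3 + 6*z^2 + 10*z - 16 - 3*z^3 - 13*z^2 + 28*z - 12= d^2*(1 - z) + d*(4*z^2 - 4*z) - 3*z^3 - 7*z^2 + 35*z - 25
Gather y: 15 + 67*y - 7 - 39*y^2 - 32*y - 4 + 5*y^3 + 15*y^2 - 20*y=5*y^3 - 24*y^2 + 15*y + 4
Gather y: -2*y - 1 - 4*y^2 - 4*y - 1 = -4*y^2 - 6*y - 2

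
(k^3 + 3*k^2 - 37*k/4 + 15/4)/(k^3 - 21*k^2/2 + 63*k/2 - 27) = (2*k^2 + 9*k - 5)/(2*(k^2 - 9*k + 18))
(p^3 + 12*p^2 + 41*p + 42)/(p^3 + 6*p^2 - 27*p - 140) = (p^2 + 5*p + 6)/(p^2 - p - 20)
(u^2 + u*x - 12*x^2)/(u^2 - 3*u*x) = (u + 4*x)/u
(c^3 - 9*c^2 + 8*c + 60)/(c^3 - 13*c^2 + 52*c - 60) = (c + 2)/(c - 2)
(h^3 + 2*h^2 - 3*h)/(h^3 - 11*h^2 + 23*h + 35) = h*(h^2 + 2*h - 3)/(h^3 - 11*h^2 + 23*h + 35)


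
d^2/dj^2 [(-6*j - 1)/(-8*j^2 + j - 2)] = 2*((6*j + 1)*(16*j - 1)^2 - 2*(72*j + 1)*(8*j^2 - j + 2))/(8*j^2 - j + 2)^3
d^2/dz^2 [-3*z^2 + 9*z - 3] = -6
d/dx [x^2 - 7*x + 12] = 2*x - 7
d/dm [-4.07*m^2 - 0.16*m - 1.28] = -8.14*m - 0.16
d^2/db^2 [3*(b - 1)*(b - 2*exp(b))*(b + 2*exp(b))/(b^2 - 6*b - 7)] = 6*(-8*b^5*exp(2*b) + 112*b^4*exp(2*b) - 340*b^3*exp(2*b) + 37*b^3 - 340*b^2*exp(2*b) + 105*b^2 - 388*b*exp(2*b) + 147*b + 4*exp(2*b) - 49)/(b^6 - 18*b^5 + 87*b^4 + 36*b^3 - 609*b^2 - 882*b - 343)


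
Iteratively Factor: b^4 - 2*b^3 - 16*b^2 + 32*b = (b - 4)*(b^3 + 2*b^2 - 8*b) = (b - 4)*(b + 4)*(b^2 - 2*b) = b*(b - 4)*(b + 4)*(b - 2)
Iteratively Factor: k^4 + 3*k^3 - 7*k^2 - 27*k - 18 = (k + 2)*(k^3 + k^2 - 9*k - 9) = (k - 3)*(k + 2)*(k^2 + 4*k + 3) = (k - 3)*(k + 2)*(k + 3)*(k + 1)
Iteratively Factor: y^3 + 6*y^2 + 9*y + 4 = (y + 1)*(y^2 + 5*y + 4) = (y + 1)^2*(y + 4)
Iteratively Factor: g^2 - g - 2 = (g + 1)*(g - 2)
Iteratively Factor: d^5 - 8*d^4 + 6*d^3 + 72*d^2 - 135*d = (d - 5)*(d^4 - 3*d^3 - 9*d^2 + 27*d) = (d - 5)*(d - 3)*(d^3 - 9*d) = d*(d - 5)*(d - 3)*(d^2 - 9) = d*(d - 5)*(d - 3)*(d + 3)*(d - 3)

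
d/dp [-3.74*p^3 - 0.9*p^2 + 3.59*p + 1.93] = -11.22*p^2 - 1.8*p + 3.59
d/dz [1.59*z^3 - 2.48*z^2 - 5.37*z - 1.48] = 4.77*z^2 - 4.96*z - 5.37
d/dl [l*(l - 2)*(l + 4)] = 3*l^2 + 4*l - 8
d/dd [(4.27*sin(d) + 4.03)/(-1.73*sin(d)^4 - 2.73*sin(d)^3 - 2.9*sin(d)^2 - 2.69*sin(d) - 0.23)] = (22.1613*sin(d)^4 + 51.2018*sin(d)^3 + 45.3887*sin(d)^2 + 23.374*sin(d) + 9.8586)*cos(d)/(2.9929*sin(d)^8 + 9.4458*sin(d)^7 + 17.4869*sin(d)^6 + 25.1414*sin(d)^5 + 23.8932*sin(d)^4 + 16.8578*sin(d)^3 + 8.5701*sin(d)^2 + 1.2374*sin(d) + 0.0529)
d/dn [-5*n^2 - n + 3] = -10*n - 1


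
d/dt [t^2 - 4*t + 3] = 2*t - 4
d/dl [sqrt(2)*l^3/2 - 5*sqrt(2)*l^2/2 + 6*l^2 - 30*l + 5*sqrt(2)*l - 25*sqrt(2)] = 3*sqrt(2)*l^2/2 - 5*sqrt(2)*l + 12*l - 30 + 5*sqrt(2)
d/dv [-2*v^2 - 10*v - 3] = -4*v - 10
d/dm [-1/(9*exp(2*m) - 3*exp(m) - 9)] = (6*exp(m) - 1)*exp(m)/(3*(-3*exp(2*m) + exp(m) + 3)^2)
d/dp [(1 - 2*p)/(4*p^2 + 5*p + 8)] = (8*p^2 - 8*p - 21)/(16*p^4 + 40*p^3 + 89*p^2 + 80*p + 64)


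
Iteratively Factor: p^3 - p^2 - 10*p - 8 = (p - 4)*(p^2 + 3*p + 2) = (p - 4)*(p + 2)*(p + 1)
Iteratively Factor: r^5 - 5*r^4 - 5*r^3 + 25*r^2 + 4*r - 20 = (r + 2)*(r^4 - 7*r^3 + 9*r^2 + 7*r - 10) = (r - 2)*(r + 2)*(r^3 - 5*r^2 - r + 5) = (r - 5)*(r - 2)*(r + 2)*(r^2 - 1) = (r - 5)*(r - 2)*(r + 1)*(r + 2)*(r - 1)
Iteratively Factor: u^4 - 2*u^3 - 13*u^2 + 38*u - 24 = (u + 4)*(u^3 - 6*u^2 + 11*u - 6) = (u - 1)*(u + 4)*(u^2 - 5*u + 6) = (u - 2)*(u - 1)*(u + 4)*(u - 3)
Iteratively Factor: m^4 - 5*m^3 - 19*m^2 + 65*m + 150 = (m + 2)*(m^3 - 7*m^2 - 5*m + 75) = (m - 5)*(m + 2)*(m^2 - 2*m - 15) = (m - 5)*(m + 2)*(m + 3)*(m - 5)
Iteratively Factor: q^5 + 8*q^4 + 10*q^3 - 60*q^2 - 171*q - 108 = (q - 3)*(q^4 + 11*q^3 + 43*q^2 + 69*q + 36) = (q - 3)*(q + 4)*(q^3 + 7*q^2 + 15*q + 9) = (q - 3)*(q + 3)*(q + 4)*(q^2 + 4*q + 3) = (q - 3)*(q + 1)*(q + 3)*(q + 4)*(q + 3)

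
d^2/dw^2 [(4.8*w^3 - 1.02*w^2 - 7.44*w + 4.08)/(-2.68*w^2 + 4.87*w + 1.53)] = (1.13686837721616e-13*w^4 - 133.546704*w^3 - 365.322384*w^2 + 435.127104*w - 333.0861)/(19.248832*w^6 - 104.934864*w^5 + 157.71666*w^4 + 4.31238500000001*w^3 - 90.039735*w^2 - 34.200549*w - 3.581577)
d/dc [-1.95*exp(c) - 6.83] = -1.95*exp(c)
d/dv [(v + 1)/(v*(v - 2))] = (-v^2 - 2*v + 2)/(v^2*(v^2 - 4*v + 4))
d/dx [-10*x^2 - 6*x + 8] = -20*x - 6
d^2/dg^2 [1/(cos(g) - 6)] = (sin(g)^2 - 6*cos(g) + 1)/(cos(g) - 6)^3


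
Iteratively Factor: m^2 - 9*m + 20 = (m - 5)*(m - 4)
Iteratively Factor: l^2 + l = (l)*(l + 1)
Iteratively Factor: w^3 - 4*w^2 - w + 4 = (w - 4)*(w^2 - 1) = (w - 4)*(w - 1)*(w + 1)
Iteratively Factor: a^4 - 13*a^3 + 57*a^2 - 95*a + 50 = (a - 5)*(a^3 - 8*a^2 + 17*a - 10) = (a - 5)^2*(a^2 - 3*a + 2) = (a - 5)^2*(a - 1)*(a - 2)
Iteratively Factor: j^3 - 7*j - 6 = (j + 1)*(j^2 - j - 6) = (j + 1)*(j + 2)*(j - 3)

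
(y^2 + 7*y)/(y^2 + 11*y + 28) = y/(y + 4)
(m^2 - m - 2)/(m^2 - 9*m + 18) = (m^2 - m - 2)/(m^2 - 9*m + 18)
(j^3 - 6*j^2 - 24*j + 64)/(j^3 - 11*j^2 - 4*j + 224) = (j - 2)/(j - 7)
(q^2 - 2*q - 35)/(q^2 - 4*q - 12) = (-q^2 + 2*q + 35)/(-q^2 + 4*q + 12)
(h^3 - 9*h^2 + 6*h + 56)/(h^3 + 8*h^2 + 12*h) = (h^2 - 11*h + 28)/(h*(h + 6))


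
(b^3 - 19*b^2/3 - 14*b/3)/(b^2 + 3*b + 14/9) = 3*b*(b - 7)/(3*b + 7)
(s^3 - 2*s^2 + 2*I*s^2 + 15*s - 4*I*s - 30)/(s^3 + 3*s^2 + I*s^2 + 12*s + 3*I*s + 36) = (s^2 + s*(-2 + 5*I) - 10*I)/(s^2 + s*(3 + 4*I) + 12*I)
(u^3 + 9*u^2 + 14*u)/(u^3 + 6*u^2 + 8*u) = (u + 7)/(u + 4)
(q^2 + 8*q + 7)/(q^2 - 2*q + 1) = (q^2 + 8*q + 7)/(q^2 - 2*q + 1)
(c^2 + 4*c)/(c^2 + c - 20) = c*(c + 4)/(c^2 + c - 20)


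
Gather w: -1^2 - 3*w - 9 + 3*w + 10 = 0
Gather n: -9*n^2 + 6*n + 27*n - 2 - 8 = -9*n^2 + 33*n - 10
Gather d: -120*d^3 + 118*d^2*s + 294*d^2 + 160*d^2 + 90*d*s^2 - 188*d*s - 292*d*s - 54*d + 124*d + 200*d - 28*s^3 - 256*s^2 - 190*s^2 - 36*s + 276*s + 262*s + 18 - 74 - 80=-120*d^3 + d^2*(118*s + 454) + d*(90*s^2 - 480*s + 270) - 28*s^3 - 446*s^2 + 502*s - 136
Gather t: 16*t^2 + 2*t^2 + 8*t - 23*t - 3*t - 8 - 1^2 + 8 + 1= 18*t^2 - 18*t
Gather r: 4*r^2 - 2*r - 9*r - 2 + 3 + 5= 4*r^2 - 11*r + 6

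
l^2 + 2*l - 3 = (l - 1)*(l + 3)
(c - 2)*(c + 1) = c^2 - c - 2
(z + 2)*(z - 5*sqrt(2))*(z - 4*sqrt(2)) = z^3 - 9*sqrt(2)*z^2 + 2*z^2 - 18*sqrt(2)*z + 40*z + 80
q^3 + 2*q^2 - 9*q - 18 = (q - 3)*(q + 2)*(q + 3)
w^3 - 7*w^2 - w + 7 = (w - 7)*(w - 1)*(w + 1)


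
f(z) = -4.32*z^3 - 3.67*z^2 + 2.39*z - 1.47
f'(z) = -12.96*z^2 - 7.34*z + 2.39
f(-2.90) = 66.09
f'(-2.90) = -85.32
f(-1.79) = 7.27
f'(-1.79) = -26.00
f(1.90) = -39.81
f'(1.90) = -58.34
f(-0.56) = -3.20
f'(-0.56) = 2.44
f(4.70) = -519.82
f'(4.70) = -318.39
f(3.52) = -226.94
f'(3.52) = -184.03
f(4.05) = -338.97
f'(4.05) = -239.91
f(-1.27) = -1.58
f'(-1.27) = -9.19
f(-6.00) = 785.19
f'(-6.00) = -420.13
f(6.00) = -1052.37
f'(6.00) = -508.21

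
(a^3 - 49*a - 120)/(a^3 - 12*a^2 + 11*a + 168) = (a + 5)/(a - 7)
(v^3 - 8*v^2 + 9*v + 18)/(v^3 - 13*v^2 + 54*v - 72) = (v + 1)/(v - 4)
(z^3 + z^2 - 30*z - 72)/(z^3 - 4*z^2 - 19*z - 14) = (-z^3 - z^2 + 30*z + 72)/(-z^3 + 4*z^2 + 19*z + 14)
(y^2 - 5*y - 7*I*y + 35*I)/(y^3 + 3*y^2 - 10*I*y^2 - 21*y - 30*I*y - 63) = (y - 5)/(y^2 + 3*y*(1 - I) - 9*I)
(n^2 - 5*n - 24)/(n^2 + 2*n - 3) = (n - 8)/(n - 1)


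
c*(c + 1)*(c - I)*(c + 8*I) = c^4 + c^3 + 7*I*c^3 + 8*c^2 + 7*I*c^2 + 8*c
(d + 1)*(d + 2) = d^2 + 3*d + 2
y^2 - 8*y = y*(y - 8)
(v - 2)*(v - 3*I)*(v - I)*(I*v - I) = I*v^4 + 4*v^3 - 3*I*v^3 - 12*v^2 - I*v^2 + 8*v + 9*I*v - 6*I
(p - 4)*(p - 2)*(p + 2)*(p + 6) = p^4 + 2*p^3 - 28*p^2 - 8*p + 96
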